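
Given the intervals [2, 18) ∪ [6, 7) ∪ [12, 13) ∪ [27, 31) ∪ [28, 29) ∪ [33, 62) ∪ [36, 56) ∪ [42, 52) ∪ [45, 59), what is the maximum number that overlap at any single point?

Sweep endpoints in order; track running count of active intervals.
Peak of 4 reached at 45.

4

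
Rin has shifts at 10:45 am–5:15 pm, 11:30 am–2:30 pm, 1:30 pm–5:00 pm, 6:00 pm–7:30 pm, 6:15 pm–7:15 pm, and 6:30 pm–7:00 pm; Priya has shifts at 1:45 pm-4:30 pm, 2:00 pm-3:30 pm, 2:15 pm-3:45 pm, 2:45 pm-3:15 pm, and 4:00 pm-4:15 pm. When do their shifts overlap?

1:45 pm–4:30 pm

A, merged: 10:45 am–5:15 pm, 6:00 pm–7:30 pm.
B, merged: 1:45 pm–4:30 pm.
10:45 am–5:15 pm meets the second set on 1:45 pm–4:30 pm.
6:00 pm–7:30 pm: no overlap with the second set.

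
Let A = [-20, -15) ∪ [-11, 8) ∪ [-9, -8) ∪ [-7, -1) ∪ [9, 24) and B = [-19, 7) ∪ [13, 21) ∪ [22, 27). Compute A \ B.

A, merged: [-20, -15), [-11, 8), [9, 24).
[-20, -15) with B removed leaves [-20, -19).
[-11, 8) with B removed leaves [7, 8).
[9, 24) with B removed leaves [9, 13), [21, 22).

[-20, -19) ∪ [7, 8) ∪ [9, 13) ∪ [21, 22)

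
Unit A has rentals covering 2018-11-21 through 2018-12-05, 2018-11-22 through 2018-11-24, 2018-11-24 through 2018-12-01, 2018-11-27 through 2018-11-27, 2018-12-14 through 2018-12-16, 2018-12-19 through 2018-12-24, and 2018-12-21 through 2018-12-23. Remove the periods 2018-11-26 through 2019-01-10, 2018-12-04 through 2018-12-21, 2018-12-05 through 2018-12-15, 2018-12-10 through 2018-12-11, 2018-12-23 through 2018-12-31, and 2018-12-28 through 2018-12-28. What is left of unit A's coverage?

Merge the first list: 2018-11-21 through 2018-12-05, 2018-12-14 through 2018-12-16, 2018-12-19 through 2018-12-24.
Merge the second list: 2018-11-26 through 2019-01-10.
2018-11-21 through 2018-12-05 minus B → 2018-11-21 through 2018-11-25.
2018-12-14 through 2018-12-16: fully covered by B → removed.
2018-12-19 through 2018-12-24: fully covered by B → removed.

2018-11-21 through 2018-11-25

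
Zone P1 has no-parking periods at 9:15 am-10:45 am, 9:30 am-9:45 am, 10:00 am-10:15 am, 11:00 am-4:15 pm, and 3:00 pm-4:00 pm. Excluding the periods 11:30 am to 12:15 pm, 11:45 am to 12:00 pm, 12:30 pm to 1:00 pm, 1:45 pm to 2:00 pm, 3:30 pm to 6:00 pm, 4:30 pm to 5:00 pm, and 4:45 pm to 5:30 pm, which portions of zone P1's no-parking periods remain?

Merge the first list: 9:15 am–10:45 am, 11:00 am–4:15 pm.
Merge the second list: 11:30 am–12:15 pm, 12:30 pm–1:00 pm, 1:45 pm–2:00 pm, 3:30 pm–6:00 pm.
9:15 am–10:45 am: no B overlap → unchanged.
11:00 am–4:15 pm minus B → 11:00 am–11:30 am, 12:15 pm–12:30 pm, 1:00 pm–1:45 pm, 2:00 pm–3:30 pm.

9:15 am–10:45 am, 11:00 am–11:30 am, 12:15 pm–12:30 pm, 1:00 pm–1:45 pm, 2:00 pm–3:30 pm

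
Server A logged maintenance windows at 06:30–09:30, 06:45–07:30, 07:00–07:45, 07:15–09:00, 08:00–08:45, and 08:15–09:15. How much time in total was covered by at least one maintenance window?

Merged: 06:30–09:30.
Length: 3 h.

3 h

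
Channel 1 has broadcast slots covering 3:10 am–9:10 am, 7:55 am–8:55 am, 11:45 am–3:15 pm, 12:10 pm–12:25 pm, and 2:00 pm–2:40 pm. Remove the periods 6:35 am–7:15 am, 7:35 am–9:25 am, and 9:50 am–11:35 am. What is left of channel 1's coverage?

3:10 am–6:35 am, 7:15 am–7:35 am, 11:45 am–3:15 pm

Merge the first list: 3:10 am–9:10 am, 11:45 am–3:15 pm.
3:10 am–9:10 am minus B → 3:10 am–6:35 am, 7:15 am–7:35 am.
11:45 am–3:15 pm: no B overlap → unchanged.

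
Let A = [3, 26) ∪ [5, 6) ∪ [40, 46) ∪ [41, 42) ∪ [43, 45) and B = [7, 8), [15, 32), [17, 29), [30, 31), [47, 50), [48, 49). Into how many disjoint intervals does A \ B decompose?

First set merges to [3, 26), [40, 46).
Second set merges to [7, 8), [15, 32), [47, 50).
A \ B = [3, 7), [8, 15), [40, 46).
That is 3 disjoint pieces.

3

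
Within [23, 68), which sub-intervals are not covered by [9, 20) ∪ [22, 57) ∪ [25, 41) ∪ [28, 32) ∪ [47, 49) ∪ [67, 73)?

[57, 67)

Covered (merged): [9, 20), [22, 57), [67, 73).
Gaps within [23, 68): [57, 67).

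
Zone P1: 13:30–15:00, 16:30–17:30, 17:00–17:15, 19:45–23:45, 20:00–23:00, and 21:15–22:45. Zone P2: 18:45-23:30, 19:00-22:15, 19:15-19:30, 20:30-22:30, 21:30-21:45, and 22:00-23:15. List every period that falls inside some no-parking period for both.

19:45–23:30

Merge the first list: 13:30–15:00, 16:30–17:30, 19:45–23:45.
Merge the second list: 18:45–23:30.
13:30–15:00: no overlap with the second set.
16:30–17:30: no overlap with the second set.
19:45–23:45 meets the second set on 19:45–23:30.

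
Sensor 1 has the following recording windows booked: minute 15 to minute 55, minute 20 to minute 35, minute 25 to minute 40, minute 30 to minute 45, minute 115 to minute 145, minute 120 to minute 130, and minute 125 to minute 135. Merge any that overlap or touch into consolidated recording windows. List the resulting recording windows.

minute 20 to minute 35 overlaps/touches minute 15 to minute 55 → extend to minute 15 to minute 55.
minute 25 to minute 40 overlaps/touches minute 15 to minute 55 → extend to minute 15 to minute 55.
minute 30 to minute 45 overlaps/touches minute 15 to minute 55 → extend to minute 15 to minute 55.
minute 115 to minute 145 is disjoint → start new block.
minute 120 to minute 130 overlaps/touches minute 115 to minute 145 → extend to minute 115 to minute 145.
minute 125 to minute 135 overlaps/touches minute 115 to minute 145 → extend to minute 115 to minute 145.

minute 15 to minute 55, minute 115 to minute 145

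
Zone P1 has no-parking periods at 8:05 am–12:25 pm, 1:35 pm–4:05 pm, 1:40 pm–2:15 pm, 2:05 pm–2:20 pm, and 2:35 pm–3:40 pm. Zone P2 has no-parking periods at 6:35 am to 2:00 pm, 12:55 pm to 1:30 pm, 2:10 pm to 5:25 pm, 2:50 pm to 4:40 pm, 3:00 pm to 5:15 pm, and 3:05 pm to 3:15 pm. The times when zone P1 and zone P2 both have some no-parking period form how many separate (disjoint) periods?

3

A, merged: 8:05 am–12:25 pm, 1:35 pm–4:05 pm.
B, merged: 6:35 am–2:00 pm, 2:10 pm–5:25 pm.
A ∩ B = 8:05 am–12:25 pm, 1:35 pm–2:00 pm, 2:10 pm–4:05 pm.
That is 3 disjoint pieces.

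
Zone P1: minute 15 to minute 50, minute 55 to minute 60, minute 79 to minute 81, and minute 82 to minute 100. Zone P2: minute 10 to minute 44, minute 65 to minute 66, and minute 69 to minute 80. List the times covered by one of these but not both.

minute 10 to minute 15, minute 44 to minute 50, minute 55 to minute 60, minute 65 to minute 66, minute 69 to minute 79, minute 80 to minute 81, minute 82 to minute 100

A \ B = minute 44 to minute 50, minute 55 to minute 60, minute 80 to minute 81, minute 82 to minute 100.
B \ A = minute 10 to minute 15, minute 65 to minute 66, minute 69 to minute 79.
Union of the two gives the symmetric difference.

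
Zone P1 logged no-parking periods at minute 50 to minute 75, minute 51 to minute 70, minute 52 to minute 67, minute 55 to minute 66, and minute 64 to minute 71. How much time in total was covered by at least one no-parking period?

25 minutes

Merged: minute 50 to minute 75.
Length: 25 minutes.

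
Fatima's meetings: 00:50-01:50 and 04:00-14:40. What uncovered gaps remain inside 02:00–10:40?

02:00-04:00

Covered (merged): 00:50-01:50, 04:00-14:40.
Complement within 02:00-10:40: 02:00-04:00.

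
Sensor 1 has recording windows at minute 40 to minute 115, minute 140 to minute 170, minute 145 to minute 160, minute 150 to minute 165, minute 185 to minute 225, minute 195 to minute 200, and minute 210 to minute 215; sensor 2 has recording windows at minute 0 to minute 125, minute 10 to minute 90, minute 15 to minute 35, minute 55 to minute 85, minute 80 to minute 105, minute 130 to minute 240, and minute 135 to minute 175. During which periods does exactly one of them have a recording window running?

Merge the first list: minute 40 to minute 115, minute 140 to minute 170, minute 185 to minute 225.
Merge the second list: minute 0 to minute 125, minute 130 to minute 240.
A \ B = none.
B \ A = minute 0 to minute 40, minute 115 to minute 125, minute 130 to minute 140, minute 170 to minute 185, minute 225 to minute 240.
Union of the two gives the symmetric difference.

minute 0 to minute 40, minute 115 to minute 125, minute 130 to minute 140, minute 170 to minute 185, minute 225 to minute 240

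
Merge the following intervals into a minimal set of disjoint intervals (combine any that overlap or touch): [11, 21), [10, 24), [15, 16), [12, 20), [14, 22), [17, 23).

Sort by start: [10, 24), [11, 21), [12, 20), [14, 22), [15, 16), [17, 23).
[11, 21) overlaps/touches [10, 24) → extend to [10, 24).
[12, 20) overlaps/touches [10, 24) → extend to [10, 24).
[14, 22) overlaps/touches [10, 24) → extend to [10, 24).
[15, 16) overlaps/touches [10, 24) → extend to [10, 24).
[17, 23) overlaps/touches [10, 24) → extend to [10, 24).

[10, 24)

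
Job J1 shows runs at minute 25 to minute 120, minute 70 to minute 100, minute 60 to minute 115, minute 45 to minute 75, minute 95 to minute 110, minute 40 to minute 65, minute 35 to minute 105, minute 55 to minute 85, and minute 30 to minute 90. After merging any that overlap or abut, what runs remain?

minute 25 to minute 120

Sort by start: minute 25 to minute 120, minute 30 to minute 90, minute 35 to minute 105, minute 40 to minute 65, minute 45 to minute 75, minute 55 to minute 85, minute 60 to minute 115, minute 70 to minute 100, minute 95 to minute 110.
minute 30 to minute 90 overlaps/touches minute 25 to minute 120 → extend to minute 25 to minute 120.
minute 35 to minute 105 overlaps/touches minute 25 to minute 120 → extend to minute 25 to minute 120.
minute 40 to minute 65 overlaps/touches minute 25 to minute 120 → extend to minute 25 to minute 120.
minute 45 to minute 75 overlaps/touches minute 25 to minute 120 → extend to minute 25 to minute 120.
minute 55 to minute 85 overlaps/touches minute 25 to minute 120 → extend to minute 25 to minute 120.
minute 60 to minute 115 overlaps/touches minute 25 to minute 120 → extend to minute 25 to minute 120.
minute 70 to minute 100 overlaps/touches minute 25 to minute 120 → extend to minute 25 to minute 120.
minute 95 to minute 110 overlaps/touches minute 25 to minute 120 → extend to minute 25 to minute 120.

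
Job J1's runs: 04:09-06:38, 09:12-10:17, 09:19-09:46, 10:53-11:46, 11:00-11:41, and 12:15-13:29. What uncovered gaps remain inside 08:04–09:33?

08:04-09:12

Covered (merged): 04:09-06:38, 09:12-10:17, 10:53-11:46, 12:15-13:29.
Uncovered inside 08:04-09:33: 08:04-09:12.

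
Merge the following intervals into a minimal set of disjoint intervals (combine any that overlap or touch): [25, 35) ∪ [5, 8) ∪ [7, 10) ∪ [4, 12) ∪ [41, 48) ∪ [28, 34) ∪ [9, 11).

Sort by start: [4, 12), [5, 8), [7, 10), [9, 11), [25, 35), [28, 34), [41, 48).
[5, 8) overlaps/touches [4, 12) → extend to [4, 12).
[7, 10) overlaps/touches [4, 12) → extend to [4, 12).
[9, 11) overlaps/touches [4, 12) → extend to [4, 12).
[25, 35) is disjoint → start new block.
[28, 34) overlaps/touches [25, 35) → extend to [25, 35).
[41, 48) is disjoint → start new block.

[4, 12) ∪ [25, 35) ∪ [41, 48)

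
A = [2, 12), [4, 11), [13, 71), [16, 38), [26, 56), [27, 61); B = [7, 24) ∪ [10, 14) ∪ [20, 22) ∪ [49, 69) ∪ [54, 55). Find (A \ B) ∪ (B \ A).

[2, 7) ∪ [12, 13) ∪ [24, 49) ∪ [69, 71)

Merge the first list: [2, 12), [13, 71).
Merge the second list: [7, 24), [49, 69).
A but not B: [2, 7), [24, 49), [69, 71).
B but not A: [12, 13).
Combining gives A △ B.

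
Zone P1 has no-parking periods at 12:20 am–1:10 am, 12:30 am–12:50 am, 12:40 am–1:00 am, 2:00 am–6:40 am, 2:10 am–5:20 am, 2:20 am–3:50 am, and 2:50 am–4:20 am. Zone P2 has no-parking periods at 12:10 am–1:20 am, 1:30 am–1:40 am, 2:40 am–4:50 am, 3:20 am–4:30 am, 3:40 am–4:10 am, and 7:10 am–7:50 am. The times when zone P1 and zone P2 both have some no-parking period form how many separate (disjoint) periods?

A, merged: 12:20 am–1:10 am, 2:00 am–6:40 am.
B, merged: 12:10 am–1:20 am, 1:30 am–1:40 am, 2:40 am–4:50 am, 7:10 am–7:50 am.
A ∩ B = 12:20 am–1:10 am, 2:40 am–4:50 am.
That is 2 disjoint pieces.

2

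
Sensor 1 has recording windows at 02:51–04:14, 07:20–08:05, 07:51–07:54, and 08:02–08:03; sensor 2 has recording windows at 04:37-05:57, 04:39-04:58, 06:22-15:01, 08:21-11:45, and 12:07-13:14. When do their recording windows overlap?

Merge the first list: 02:51–04:14, 07:20–08:05.
Merge the second list: 04:37–05:57, 06:22–15:01.
02:51–04:14: no overlap with the second set.
07:20–08:05 meets the second set on 07:20–08:05.

07:20–08:05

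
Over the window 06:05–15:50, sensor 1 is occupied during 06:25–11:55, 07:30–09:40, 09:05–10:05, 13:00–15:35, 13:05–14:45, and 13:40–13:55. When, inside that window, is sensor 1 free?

Covered (merged): 06:25–11:55, 13:00–15:35.
Gaps within 06:05–15:50: 06:05–06:25, 11:55–13:00, 15:35–15:50.

06:05–06:25, 11:55–13:00, 15:35–15:50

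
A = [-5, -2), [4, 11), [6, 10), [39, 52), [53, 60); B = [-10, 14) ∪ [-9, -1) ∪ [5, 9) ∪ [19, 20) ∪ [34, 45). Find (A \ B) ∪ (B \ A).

[-10, -5) ∪ [-2, 4) ∪ [11, 14) ∪ [19, 20) ∪ [34, 39) ∪ [45, 52) ∪ [53, 60)

First set merges to [-5, -2), [4, 11), [39, 52), [53, 60).
Second set merges to [-10, 14), [19, 20), [34, 45).
Only in the first: [45, 52), [53, 60).
Only in the second: [-10, -5), [-2, 4), [11, 14), [19, 20), [34, 39).
Together these are the periods covered by exactly one.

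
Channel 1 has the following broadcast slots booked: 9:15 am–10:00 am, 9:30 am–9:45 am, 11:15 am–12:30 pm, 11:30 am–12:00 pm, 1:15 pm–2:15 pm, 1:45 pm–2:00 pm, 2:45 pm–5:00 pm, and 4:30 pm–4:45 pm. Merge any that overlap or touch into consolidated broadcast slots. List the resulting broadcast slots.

9:15 am–10:00 am, 11:15 am–12:30 pm, 1:15 pm–2:15 pm, 2:45 pm–5:00 pm

9:30 am–9:45 am overlaps/touches 9:15 am–10:00 am → extend to 9:15 am–10:00 am.
11:15 am–12:30 pm is disjoint → start new block.
11:30 am–12:00 pm overlaps/touches 11:15 am–12:30 pm → extend to 11:15 am–12:30 pm.
1:15 pm–2:15 pm is disjoint → start new block.
1:45 pm–2:00 pm overlaps/touches 1:15 pm–2:15 pm → extend to 1:15 pm–2:15 pm.
2:45 pm–5:00 pm is disjoint → start new block.
4:30 pm–4:45 pm overlaps/touches 2:45 pm–5:00 pm → extend to 2:45 pm–5:00 pm.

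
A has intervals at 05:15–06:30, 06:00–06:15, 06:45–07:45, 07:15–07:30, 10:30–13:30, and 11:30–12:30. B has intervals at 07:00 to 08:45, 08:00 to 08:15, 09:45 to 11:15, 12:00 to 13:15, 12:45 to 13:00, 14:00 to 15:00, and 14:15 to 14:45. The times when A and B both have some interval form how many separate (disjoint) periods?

Merge the first list: 05:15-06:30, 06:45-07:45, 10:30-13:30.
Merge the second list: 07:00-08:45, 09:45-11:15, 12:00-13:15, 14:00-15:00.
A ∩ B = 07:00-07:45, 10:30-11:15, 12:00-13:15.
That is 3 disjoint pieces.

3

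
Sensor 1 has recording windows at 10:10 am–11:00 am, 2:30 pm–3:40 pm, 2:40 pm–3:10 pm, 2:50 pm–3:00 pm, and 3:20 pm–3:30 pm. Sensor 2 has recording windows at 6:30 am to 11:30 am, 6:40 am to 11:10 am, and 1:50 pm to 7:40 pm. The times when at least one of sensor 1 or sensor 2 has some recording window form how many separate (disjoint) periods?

Merge the first list: 10:10 am–11:00 am, 2:30 pm–3:40 pm.
Merge the second list: 6:30 am–11:30 am, 1:50 pm–7:40 pm.
A ∪ B = 6:30 am–11:30 am, 1:50 pm–7:40 pm.
That is 2 disjoint pieces.

2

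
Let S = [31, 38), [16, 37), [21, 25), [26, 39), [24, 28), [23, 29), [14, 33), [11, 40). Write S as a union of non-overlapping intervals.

[11, 40)

Sort by start: [11, 40), [14, 33), [16, 37), [21, 25), [23, 29), [24, 28), [26, 39), [31, 38).
[14, 33) overlaps/touches [11, 40) → extend to [11, 40).
[16, 37) overlaps/touches [11, 40) → extend to [11, 40).
[21, 25) overlaps/touches [11, 40) → extend to [11, 40).
[23, 29) overlaps/touches [11, 40) → extend to [11, 40).
[24, 28) overlaps/touches [11, 40) → extend to [11, 40).
[26, 39) overlaps/touches [11, 40) → extend to [11, 40).
[31, 38) overlaps/touches [11, 40) → extend to [11, 40).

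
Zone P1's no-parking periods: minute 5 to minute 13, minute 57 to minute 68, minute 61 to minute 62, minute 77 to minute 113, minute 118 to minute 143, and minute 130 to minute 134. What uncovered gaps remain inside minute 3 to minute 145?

The merged coverage is minute 5 to minute 13, minute 57 to minute 68, minute 77 to minute 113, minute 118 to minute 143.
Complement within minute 3 to minute 145: minute 3 to minute 5, minute 13 to minute 57, minute 68 to minute 77, minute 113 to minute 118, minute 143 to minute 145.

minute 3 to minute 5, minute 13 to minute 57, minute 68 to minute 77, minute 113 to minute 118, minute 143 to minute 145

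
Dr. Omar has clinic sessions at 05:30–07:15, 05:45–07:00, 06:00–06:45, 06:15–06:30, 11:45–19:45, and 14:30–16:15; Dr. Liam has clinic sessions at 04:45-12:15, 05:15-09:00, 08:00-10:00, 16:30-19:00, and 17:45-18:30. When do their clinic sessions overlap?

First set merges to 05:30–07:15, 11:45–19:45.
Second set merges to 04:45–12:15, 16:30–19:00.
05:30–07:15 meets the second set on 05:30–07:15.
11:45–19:45 meets the second set on 11:45–12:15, 16:30–19:00.

05:30–07:15, 11:45–12:15, 16:30–19:00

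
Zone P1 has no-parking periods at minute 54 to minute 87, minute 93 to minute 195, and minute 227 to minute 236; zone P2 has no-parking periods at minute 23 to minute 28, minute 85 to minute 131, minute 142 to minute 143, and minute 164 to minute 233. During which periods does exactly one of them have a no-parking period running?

A \ B = minute 54 to minute 85, minute 131 to minute 142, minute 143 to minute 164, minute 233 to minute 236.
B \ A = minute 23 to minute 28, minute 87 to minute 93, minute 195 to minute 227.
Union of the two gives the symmetric difference.

minute 23 to minute 28, minute 54 to minute 85, minute 87 to minute 93, minute 131 to minute 142, minute 143 to minute 164, minute 195 to minute 227, minute 233 to minute 236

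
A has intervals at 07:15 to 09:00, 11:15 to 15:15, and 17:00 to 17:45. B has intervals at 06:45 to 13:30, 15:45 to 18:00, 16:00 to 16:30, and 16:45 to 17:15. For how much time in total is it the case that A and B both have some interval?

4 h 45 min

Merge the second list: 06:45-13:30, 15:45-18:00.
A ∩ B = 07:15-09:00, 11:15-13:30, 17:00-17:45.
Total: 1 h 45 min + 2 h 15 min + 45 min = 4 h 45 min.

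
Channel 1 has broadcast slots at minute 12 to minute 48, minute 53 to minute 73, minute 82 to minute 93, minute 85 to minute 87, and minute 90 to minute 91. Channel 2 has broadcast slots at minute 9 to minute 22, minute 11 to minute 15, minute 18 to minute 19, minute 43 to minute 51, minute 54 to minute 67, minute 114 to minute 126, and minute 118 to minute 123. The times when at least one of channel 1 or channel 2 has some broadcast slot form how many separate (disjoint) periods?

4

A, merged: minute 12 to minute 48, minute 53 to minute 73, minute 82 to minute 93.
B, merged: minute 9 to minute 22, minute 43 to minute 51, minute 54 to minute 67, minute 114 to minute 126.
A ∪ B = minute 9 to minute 51, minute 53 to minute 73, minute 82 to minute 93, minute 114 to minute 126.
That is 4 disjoint pieces.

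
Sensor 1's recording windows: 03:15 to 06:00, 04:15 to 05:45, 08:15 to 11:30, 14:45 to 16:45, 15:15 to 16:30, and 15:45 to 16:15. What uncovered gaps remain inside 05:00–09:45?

06:00-08:15

The merged coverage is 03:15-06:00, 08:15-11:30, 14:45-16:45.
Uncovered inside 05:00-09:45: 06:00-08:15.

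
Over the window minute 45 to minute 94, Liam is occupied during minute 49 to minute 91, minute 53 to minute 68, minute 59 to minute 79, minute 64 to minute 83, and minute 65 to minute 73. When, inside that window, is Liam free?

Covered (merged): minute 49 to minute 91.
Gaps within minute 45 to minute 94: minute 45 to minute 49, minute 91 to minute 94.

minute 45 to minute 49, minute 91 to minute 94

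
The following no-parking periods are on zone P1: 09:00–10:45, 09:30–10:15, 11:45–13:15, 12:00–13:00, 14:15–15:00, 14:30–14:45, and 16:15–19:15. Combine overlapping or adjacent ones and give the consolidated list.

09:00–10:45, 11:45–13:15, 14:15–15:00, 16:15–19:15

09:30–10:15 overlaps/touches 09:00–10:45 → extend to 09:00–10:45.
11:45–13:15 is disjoint → start new block.
12:00–13:00 overlaps/touches 11:45–13:15 → extend to 11:45–13:15.
14:15–15:00 is disjoint → start new block.
14:30–14:45 overlaps/touches 14:15–15:00 → extend to 14:15–15:00.
16:15–19:15 is disjoint → start new block.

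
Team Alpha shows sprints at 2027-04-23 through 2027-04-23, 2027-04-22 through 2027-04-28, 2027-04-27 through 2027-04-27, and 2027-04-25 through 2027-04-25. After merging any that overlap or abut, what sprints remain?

Sort by start: 2027-04-22 through 2027-04-28, 2027-04-23 through 2027-04-23, 2027-04-25 through 2027-04-25, 2027-04-27 through 2027-04-27.
2027-04-23 through 2027-04-23 overlaps/touches 2027-04-22 through 2027-04-28 → extend to 2027-04-22 through 2027-04-28.
2027-04-25 through 2027-04-25 overlaps/touches 2027-04-22 through 2027-04-28 → extend to 2027-04-22 through 2027-04-28.
2027-04-27 through 2027-04-27 overlaps/touches 2027-04-22 through 2027-04-28 → extend to 2027-04-22 through 2027-04-28.

2027-04-22 through 2027-04-28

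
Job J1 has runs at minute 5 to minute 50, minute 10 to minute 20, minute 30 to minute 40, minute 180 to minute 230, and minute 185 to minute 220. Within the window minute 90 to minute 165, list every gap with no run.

After merging, the occupied span is minute 5 to minute 50, minute 180 to minute 230.
Uncovered inside minute 90 to minute 165: minute 90 to minute 165.

minute 90 to minute 165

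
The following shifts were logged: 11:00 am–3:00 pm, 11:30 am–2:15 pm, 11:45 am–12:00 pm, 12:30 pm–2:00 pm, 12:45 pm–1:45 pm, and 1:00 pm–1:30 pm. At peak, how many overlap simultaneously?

Walk the sorted start/end points keeping a running depth.
The depth first hits 5 at 1:00 pm.

5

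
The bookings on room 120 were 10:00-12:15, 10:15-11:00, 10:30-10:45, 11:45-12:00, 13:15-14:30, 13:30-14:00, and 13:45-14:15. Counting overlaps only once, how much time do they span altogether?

Merged: 10:00–12:15, 13:15–14:30.
Lengths: 2 h 15 min + 1 h 15 min = 3 h 30 min.

3 h 30 min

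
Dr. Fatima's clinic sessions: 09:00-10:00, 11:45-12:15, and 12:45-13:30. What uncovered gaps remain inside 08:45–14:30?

The merged coverage is 09:00-10:00, 11:45-12:15, 12:45-13:30.
Uncovered inside 08:45-14:30: 08:45-09:00, 10:00-11:45, 12:15-12:45, 13:30-14:30.

08:45-09:00, 10:00-11:45, 12:15-12:45, 13:30-14:30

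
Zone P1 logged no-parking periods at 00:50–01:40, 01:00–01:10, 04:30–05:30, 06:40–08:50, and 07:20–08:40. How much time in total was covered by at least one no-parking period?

Merged: 00:50-01:40, 04:30-05:30, 06:40-08:50.
Lengths: 50 min + 1 h + 2 h 10 min = 4 h.

4 h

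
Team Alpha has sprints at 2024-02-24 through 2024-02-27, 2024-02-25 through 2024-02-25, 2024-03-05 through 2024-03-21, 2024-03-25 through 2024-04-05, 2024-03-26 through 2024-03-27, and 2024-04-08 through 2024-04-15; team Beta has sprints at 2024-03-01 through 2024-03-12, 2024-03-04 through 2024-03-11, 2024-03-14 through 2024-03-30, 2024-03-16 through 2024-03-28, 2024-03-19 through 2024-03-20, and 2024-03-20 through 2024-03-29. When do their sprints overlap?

First set merges to 2024-02-24 through 2024-02-27, 2024-03-05 through 2024-03-21, 2024-03-25 through 2024-04-05, 2024-04-08 through 2024-04-15.
Second set merges to 2024-03-01 through 2024-03-12, 2024-03-14 through 2024-03-30.
2024-02-24 through 2024-02-27 meets no B interval.
2024-03-05 through 2024-03-21 ∩ B → 2024-03-05 through 2024-03-12, 2024-03-14 through 2024-03-21.
2024-03-25 through 2024-04-05 ∩ B → 2024-03-25 through 2024-03-30.
2024-04-08 through 2024-04-15 meets no B interval.

2024-03-05 through 2024-03-12, 2024-03-14 through 2024-03-21, 2024-03-25 through 2024-03-30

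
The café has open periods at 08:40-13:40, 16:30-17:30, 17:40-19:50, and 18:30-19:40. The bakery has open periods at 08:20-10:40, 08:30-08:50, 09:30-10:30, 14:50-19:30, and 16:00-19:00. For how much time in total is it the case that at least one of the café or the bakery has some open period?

Merge the first list: 08:40–13:40, 16:30–17:30, 17:40–19:50.
Merge the second list: 08:20–10:40, 14:50–19:30.
A ∪ B = 08:20–13:40, 14:50–19:50.
Total: 5 h 20 min + 5 h = 10 h 20 min.

10 h 20 min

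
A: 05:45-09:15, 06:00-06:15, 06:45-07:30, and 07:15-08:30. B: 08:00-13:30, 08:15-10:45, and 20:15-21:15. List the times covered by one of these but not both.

05:45-08:00, 09:15-13:30, 20:15-21:15

A, merged: 05:45-09:15.
B, merged: 08:00-13:30, 20:15-21:15.
Only in the first: 05:45-08:00.
Only in the second: 09:15-13:30, 20:15-21:15.
Together these are the periods covered by exactly one.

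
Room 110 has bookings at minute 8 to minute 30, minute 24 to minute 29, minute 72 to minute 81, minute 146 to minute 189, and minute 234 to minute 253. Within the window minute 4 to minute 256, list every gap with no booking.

minute 4 to minute 8, minute 30 to minute 72, minute 81 to minute 146, minute 189 to minute 234, minute 253 to minute 256

Covered (merged): minute 8 to minute 30, minute 72 to minute 81, minute 146 to minute 189, minute 234 to minute 253.
Gaps within minute 4 to minute 256: minute 4 to minute 8, minute 30 to minute 72, minute 81 to minute 146, minute 189 to minute 234, minute 253 to minute 256.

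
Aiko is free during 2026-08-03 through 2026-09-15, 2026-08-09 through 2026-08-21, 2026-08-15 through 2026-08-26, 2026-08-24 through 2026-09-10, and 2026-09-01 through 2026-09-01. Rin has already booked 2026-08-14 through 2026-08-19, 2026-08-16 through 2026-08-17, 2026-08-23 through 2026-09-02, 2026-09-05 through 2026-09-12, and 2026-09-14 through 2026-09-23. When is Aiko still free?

2026-08-03 through 2026-08-13, 2026-08-20 through 2026-08-22, 2026-09-03 through 2026-09-04, 2026-09-13 through 2026-09-13

A, merged: 2026-08-03 through 2026-09-15.
B, merged: 2026-08-14 through 2026-08-19, 2026-08-23 through 2026-09-02, 2026-09-05 through 2026-09-12, 2026-09-14 through 2026-09-23.
2026-08-03 through 2026-09-15 minus B → 2026-08-03 through 2026-08-13, 2026-08-20 through 2026-08-22, 2026-09-03 through 2026-09-04, 2026-09-13 through 2026-09-13.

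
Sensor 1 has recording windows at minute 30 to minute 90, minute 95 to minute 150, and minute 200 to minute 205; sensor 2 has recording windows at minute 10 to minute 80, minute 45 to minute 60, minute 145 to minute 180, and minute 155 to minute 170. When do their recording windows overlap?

minute 30 to minute 80, minute 145 to minute 150

Merge the second list: minute 10 to minute 80, minute 145 to minute 180.
minute 30 to minute 90 meets the second set on minute 30 to minute 80.
minute 95 to minute 150 meets the second set on minute 145 to minute 150.
minute 200 to minute 205: no overlap with the second set.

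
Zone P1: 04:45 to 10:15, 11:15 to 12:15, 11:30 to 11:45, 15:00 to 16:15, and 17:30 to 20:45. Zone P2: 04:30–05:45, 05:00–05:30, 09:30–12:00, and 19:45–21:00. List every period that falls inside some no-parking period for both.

Merge the first list: 04:45–10:15, 11:15–12:15, 15:00–16:15, 17:30–20:45.
Merge the second list: 04:30–05:45, 09:30–12:00, 19:45–21:00.
04:45–10:15 meets the second set on 04:45–05:45, 09:30–10:15.
11:15–12:15 meets the second set on 11:15–12:00.
15:00–16:15: no overlap with the second set.
17:30–20:45 meets the second set on 19:45–20:45.

04:45–05:45, 09:30–10:15, 11:15–12:00, 19:45–20:45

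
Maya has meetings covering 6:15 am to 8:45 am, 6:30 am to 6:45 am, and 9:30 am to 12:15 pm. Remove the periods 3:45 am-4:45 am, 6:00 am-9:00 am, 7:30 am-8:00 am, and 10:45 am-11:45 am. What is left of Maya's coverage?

9:30 am–10:45 am, 11:45 am–12:15 pm

A, merged: 6:15 am–8:45 am, 9:30 am–12:15 pm.
B, merged: 3:45 am–4:45 am, 6:00 am–9:00 am, 10:45 am–11:45 am.
6:15 am–8:45 am: entirely removed.
9:30 am–12:15 pm \ B = 9:30 am–10:45 am, 11:45 am–12:15 pm.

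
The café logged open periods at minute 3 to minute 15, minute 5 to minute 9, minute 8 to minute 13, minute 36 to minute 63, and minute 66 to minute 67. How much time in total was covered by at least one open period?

40 minutes

Merged: minute 3 to minute 15, minute 36 to minute 63, minute 66 to minute 67.
Lengths: 12 minutes + 27 minutes + 1 minute = 40 minutes.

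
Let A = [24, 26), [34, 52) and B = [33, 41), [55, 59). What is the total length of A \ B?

13

A \ B = [24, 26), [41, 52).
Total: 2 + 11 = 13.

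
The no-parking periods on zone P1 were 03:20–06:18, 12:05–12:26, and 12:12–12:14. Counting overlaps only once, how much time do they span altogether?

3 h 19 min

Merged: 03:20-06:18, 12:05-12:26.
Lengths: 2 h 58 min + 21 min = 3 h 19 min.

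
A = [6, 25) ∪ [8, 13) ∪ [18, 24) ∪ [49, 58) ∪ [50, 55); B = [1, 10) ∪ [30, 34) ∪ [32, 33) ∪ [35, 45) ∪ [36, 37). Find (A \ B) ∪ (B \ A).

First set merges to [6, 25), [49, 58).
Second set merges to [1, 10), [30, 34), [35, 45).
A \ B = [10, 25), [49, 58).
B \ A = [1, 6), [30, 34), [35, 45).
Union of the two gives the symmetric difference.

[1, 6) ∪ [10, 25) ∪ [30, 34) ∪ [35, 45) ∪ [49, 58)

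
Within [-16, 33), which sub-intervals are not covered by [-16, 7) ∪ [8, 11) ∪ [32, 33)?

After merging, the occupied span is [-16, 7), [8, 11), [32, 33).
Uncovered inside [-16, 33): [7, 8), [11, 32).

[7, 8) ∪ [11, 32)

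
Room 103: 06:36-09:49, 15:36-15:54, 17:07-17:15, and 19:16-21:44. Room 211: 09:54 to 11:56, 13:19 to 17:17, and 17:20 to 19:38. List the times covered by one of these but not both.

A \ B = 06:36–09:49, 19:38–21:44.
B \ A = 09:54–11:56, 13:19–15:36, 15:54–17:07, 17:15–17:17, 17:20–19:16.
Union of the two gives the symmetric difference.

06:36–09:49, 09:54–11:56, 13:19–15:36, 15:54–17:07, 17:15–17:17, 17:20–19:16, 19:38–21:44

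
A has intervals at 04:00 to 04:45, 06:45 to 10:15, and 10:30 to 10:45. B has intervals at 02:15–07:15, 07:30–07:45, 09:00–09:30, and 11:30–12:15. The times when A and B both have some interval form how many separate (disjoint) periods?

A ∩ B = 04:00–04:45, 06:45–07:15, 07:30–07:45, 09:00–09:30.
That is 4 disjoint pieces.

4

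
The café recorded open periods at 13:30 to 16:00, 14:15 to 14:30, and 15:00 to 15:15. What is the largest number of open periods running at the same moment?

2

At 14:15, 2 of the intervals are simultaneously active.
No point has more.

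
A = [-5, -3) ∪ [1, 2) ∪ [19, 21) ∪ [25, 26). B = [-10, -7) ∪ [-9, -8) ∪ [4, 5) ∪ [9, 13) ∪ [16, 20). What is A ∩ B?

[19, 20)

B, merged: [-10, -7), [4, 5), [9, 13), [16, 20).
[-5, -3): no overlap with the second set.
[1, 2): no overlap with the second set.
[19, 21) meets the second set on [19, 20).
[25, 26): no overlap with the second set.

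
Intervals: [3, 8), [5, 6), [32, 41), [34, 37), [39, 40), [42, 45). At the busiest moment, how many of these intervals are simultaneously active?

Sweep endpoints in order; track running count of active intervals.
Peak of 2 reached at 5.

2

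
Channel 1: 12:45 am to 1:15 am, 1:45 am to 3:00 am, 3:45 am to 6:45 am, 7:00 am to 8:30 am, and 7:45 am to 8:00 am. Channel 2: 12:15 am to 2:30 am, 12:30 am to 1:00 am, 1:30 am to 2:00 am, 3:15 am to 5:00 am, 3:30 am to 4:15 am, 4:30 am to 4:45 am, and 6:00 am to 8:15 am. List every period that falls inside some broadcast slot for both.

12:45 am-1:15 am, 1:45 am-2:30 am, 3:45 am-5:00 am, 6:00 am-6:45 am, 7:00 am-8:15 am

First set merges to 12:45 am-1:15 am, 1:45 am-3:00 am, 3:45 am-6:45 am, 7:00 am-8:30 am.
Second set merges to 12:15 am-2:30 am, 3:15 am-5:00 am, 6:00 am-8:15 am.
12:45 am-1:15 am ∩ B → 12:45 am-1:15 am.
1:45 am-3:00 am ∩ B → 1:45 am-2:30 am.
3:45 am-6:45 am ∩ B → 3:45 am-5:00 am, 6:00 am-6:45 am.
7:00 am-8:30 am ∩ B → 7:00 am-8:15 am.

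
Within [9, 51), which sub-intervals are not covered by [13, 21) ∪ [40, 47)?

[9, 13) ∪ [21, 40) ∪ [47, 51)

The merged coverage is [13, 21), [40, 47).
Uncovered inside [9, 51): [9, 13), [21, 40), [47, 51).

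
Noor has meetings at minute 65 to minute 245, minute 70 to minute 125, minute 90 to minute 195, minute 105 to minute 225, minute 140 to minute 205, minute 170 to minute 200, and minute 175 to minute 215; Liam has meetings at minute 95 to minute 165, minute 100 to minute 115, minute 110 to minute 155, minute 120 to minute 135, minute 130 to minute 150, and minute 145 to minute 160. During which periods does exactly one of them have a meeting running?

minute 65 to minute 95, minute 165 to minute 245

First set merges to minute 65 to minute 245.
Second set merges to minute 95 to minute 165.
A but not B: minute 65 to minute 95, minute 165 to minute 245.
B but not A: none.
Combining gives A △ B.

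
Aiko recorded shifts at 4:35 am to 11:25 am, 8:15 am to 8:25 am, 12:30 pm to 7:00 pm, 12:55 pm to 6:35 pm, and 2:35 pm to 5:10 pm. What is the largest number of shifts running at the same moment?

Sweep endpoints in order; track running count of active intervals.
Peak of 3 reached at 2:35 pm.

3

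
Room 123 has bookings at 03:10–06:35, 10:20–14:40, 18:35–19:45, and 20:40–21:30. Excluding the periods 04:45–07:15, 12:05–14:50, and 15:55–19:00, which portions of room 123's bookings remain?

03:10-06:35 \ B = 03:10-04:45.
10:20-14:40 \ B = 10:20-12:05.
18:35-19:45 \ B = 19:00-19:45.
20:40-21:30: nothing removed.

03:10-04:45, 10:20-12:05, 19:00-19:45, 20:40-21:30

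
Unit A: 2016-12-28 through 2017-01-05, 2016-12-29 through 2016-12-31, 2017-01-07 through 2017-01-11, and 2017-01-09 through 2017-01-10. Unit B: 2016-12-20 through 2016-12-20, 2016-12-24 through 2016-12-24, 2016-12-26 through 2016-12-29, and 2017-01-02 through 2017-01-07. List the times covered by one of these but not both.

2016-12-20 through 2016-12-20, 2016-12-24 through 2016-12-24, 2016-12-26 through 2016-12-27, 2016-12-30 through 2017-01-01, 2017-01-06 through 2017-01-06, 2017-01-08 through 2017-01-11

A, merged: 2016-12-28 through 2017-01-05, 2017-01-07 through 2017-01-11.
A but not B: 2016-12-30 through 2017-01-01, 2017-01-08 through 2017-01-11.
B but not A: 2016-12-20 through 2016-12-20, 2016-12-24 through 2016-12-24, 2016-12-26 through 2016-12-27, 2017-01-06 through 2017-01-06.
Combining gives A △ B.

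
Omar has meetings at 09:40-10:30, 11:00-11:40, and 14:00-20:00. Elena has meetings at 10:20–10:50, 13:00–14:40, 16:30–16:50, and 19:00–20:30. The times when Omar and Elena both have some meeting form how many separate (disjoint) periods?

4

A ∩ B = 10:20-10:30, 14:00-14:40, 16:30-16:50, 19:00-20:00.
That is 4 disjoint pieces.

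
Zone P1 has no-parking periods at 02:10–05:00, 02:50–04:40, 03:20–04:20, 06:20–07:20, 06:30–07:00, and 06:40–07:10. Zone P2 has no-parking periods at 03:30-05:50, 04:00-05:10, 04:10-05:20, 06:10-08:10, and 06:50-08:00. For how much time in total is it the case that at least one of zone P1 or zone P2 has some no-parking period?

A, merged: 02:10–05:00, 06:20–07:20.
B, merged: 03:30–05:50, 06:10–08:10.
A ∪ B = 02:10–05:50, 06:10–08:10.
Total: 3 h 40 min + 2 h = 5 h 40 min.

5 h 40 min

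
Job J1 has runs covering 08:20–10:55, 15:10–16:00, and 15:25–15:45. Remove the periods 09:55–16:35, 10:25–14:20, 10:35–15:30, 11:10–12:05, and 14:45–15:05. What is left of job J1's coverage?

08:20-09:55

First set merges to 08:20-10:55, 15:10-16:00.
Second set merges to 09:55-16:35.
08:20-10:55 with B removed leaves 08:20-09:55.
15:10-16:00 lies entirely inside B → drops out.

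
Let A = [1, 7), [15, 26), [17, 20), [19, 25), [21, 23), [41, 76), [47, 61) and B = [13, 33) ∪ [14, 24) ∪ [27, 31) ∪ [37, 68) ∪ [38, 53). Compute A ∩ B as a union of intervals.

A, merged: [1, 7), [15, 26), [41, 76).
B, merged: [13, 33), [37, 68).
[1, 7) falls entirely outside B.
[15, 26) overlaps B on [15, 26).
[41, 76) overlaps B on [41, 68).

[15, 26) ∪ [41, 68)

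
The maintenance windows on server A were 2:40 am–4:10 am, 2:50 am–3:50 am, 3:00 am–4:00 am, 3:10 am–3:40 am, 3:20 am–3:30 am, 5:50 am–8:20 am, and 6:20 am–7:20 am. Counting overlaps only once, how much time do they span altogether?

4 h

Merged: 2:40 am–4:10 am, 5:50 am–8:20 am.
Lengths: 1 h 30 min + 2 h 30 min = 4 h.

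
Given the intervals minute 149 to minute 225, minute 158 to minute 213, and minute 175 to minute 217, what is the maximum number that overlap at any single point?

3

Walk the sorted start/end points keeping a running depth.
The depth first hits 3 at minute 175.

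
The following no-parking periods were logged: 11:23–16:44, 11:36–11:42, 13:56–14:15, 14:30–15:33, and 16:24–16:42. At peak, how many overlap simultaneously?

Walk the sorted start/end points keeping a running depth.
The depth first hits 2 at 11:36.

2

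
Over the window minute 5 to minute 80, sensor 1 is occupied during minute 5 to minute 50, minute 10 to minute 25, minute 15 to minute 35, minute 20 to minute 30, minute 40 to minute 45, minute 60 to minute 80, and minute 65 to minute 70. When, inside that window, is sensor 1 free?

The merged coverage is minute 5 to minute 50, minute 60 to minute 80.
Gaps within minute 5 to minute 80: minute 50 to minute 60.

minute 50 to minute 60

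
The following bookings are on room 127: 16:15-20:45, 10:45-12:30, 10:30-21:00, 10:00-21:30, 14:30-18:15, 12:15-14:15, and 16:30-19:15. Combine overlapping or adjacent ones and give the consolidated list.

10:00–21:30

Sort by start: 10:00–21:30, 10:30–21:00, 10:45–12:30, 12:15–14:15, 14:30–18:15, 16:15–20:45, 16:30–19:15.
10:30–21:00 overlaps/touches 10:00–21:30 → extend to 10:00–21:30.
10:45–12:30 overlaps/touches 10:00–21:30 → extend to 10:00–21:30.
12:15–14:15 overlaps/touches 10:00–21:30 → extend to 10:00–21:30.
14:30–18:15 overlaps/touches 10:00–21:30 → extend to 10:00–21:30.
16:15–20:45 overlaps/touches 10:00–21:30 → extend to 10:00–21:30.
16:30–19:15 overlaps/touches 10:00–21:30 → extend to 10:00–21:30.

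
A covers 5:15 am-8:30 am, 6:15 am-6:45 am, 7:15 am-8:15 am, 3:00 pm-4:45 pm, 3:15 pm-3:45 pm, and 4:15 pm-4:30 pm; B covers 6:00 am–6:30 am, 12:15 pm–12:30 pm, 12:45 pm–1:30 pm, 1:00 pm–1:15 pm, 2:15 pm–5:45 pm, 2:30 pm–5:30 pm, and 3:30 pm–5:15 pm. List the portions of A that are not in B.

5:15 am–6:00 am, 6:30 am–8:30 am

A, merged: 5:15 am–8:30 am, 3:00 pm–4:45 pm.
B, merged: 6:00 am–6:30 am, 12:15 pm–12:30 pm, 12:45 pm–1:30 pm, 2:15 pm–5:45 pm.
5:15 am–8:30 am minus B → 5:15 am–6:00 am, 6:30 am–8:30 am.
3:00 pm–4:45 pm: fully covered by B → removed.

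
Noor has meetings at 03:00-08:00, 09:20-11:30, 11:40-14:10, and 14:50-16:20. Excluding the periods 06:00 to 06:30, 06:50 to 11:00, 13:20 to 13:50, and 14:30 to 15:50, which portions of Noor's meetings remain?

03:00-06:00, 06:30-06:50, 11:00-11:30, 11:40-13:20, 13:50-14:10, 15:50-16:20

03:00-08:00 with B removed leaves 03:00-06:00, 06:30-06:50.
09:20-11:30 with B removed leaves 11:00-11:30.
11:40-14:10 with B removed leaves 11:40-13:20, 13:50-14:10.
14:50-16:20 with B removed leaves 15:50-16:20.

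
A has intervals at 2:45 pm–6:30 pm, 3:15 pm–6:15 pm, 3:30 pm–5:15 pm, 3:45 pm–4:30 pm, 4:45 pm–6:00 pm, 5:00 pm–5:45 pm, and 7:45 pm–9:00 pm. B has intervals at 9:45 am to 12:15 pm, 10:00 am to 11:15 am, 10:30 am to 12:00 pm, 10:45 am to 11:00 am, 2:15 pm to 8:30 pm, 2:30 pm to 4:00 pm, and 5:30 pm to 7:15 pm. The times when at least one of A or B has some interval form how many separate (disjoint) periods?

Merge the first list: 2:45 pm–6:30 pm, 7:45 pm–9:00 pm.
Merge the second list: 9:45 am–12:15 pm, 2:15 pm–8:30 pm.
A ∪ B = 9:45 am–12:15 pm, 2:15 pm–9:00 pm.
That is 2 disjoint pieces.

2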